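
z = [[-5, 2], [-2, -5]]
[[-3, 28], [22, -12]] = z @ [[-1, -4], [-4, 4]]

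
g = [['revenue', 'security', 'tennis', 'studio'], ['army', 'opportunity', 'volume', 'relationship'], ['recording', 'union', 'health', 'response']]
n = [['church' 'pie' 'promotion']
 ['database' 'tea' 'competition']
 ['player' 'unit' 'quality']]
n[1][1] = 'tea'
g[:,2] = ['tennis', 'volume', 'health']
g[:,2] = ['tennis', 'volume', 'health']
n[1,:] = ['database', 'tea', 'competition']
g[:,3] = ['studio', 'relationship', 'response']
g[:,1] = ['security', 'opportunity', 'union']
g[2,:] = ['recording', 'union', 'health', 'response']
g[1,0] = 'army'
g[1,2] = 'volume'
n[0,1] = 'pie'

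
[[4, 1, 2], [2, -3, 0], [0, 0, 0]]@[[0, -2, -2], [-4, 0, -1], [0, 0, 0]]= [[-4, -8, -9], [12, -4, -1], [0, 0, 0]]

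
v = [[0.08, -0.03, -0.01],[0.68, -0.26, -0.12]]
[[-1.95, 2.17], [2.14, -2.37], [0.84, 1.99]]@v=[[1.32, -0.51, -0.24], [-1.44, 0.55, 0.26], [1.42, -0.54, -0.25]]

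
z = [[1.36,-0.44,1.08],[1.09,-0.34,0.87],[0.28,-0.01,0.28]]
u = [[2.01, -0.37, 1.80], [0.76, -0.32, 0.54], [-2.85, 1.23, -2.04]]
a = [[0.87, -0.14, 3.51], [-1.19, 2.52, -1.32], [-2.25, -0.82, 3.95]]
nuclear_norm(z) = 2.43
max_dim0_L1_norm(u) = 5.62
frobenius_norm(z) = 2.33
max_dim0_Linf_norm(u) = 2.85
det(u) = 0.01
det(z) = 0.00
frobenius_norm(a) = 6.63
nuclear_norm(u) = 5.19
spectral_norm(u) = 4.68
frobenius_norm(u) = 4.71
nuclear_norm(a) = 10.40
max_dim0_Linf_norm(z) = 1.36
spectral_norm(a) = 5.68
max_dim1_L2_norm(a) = 4.62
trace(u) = -0.35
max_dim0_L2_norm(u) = 3.57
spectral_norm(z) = 2.33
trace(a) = 7.34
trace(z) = 1.30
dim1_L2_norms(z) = [1.79, 1.44, 0.4]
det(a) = 29.97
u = a @ z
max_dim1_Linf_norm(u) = 2.85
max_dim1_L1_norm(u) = 6.12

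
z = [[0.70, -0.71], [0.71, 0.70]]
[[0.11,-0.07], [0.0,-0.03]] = z @ [[0.08, -0.07], [-0.08, 0.03]]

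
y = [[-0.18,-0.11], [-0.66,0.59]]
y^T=[[-0.18, -0.66], [-0.11, 0.59]]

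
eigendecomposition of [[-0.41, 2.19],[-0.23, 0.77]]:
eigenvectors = [[(0.95+0j),(0.95-0j)],[(0.26+0.17j),(0.26-0.17j)]]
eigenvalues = [(0.18+0.39j), (0.18-0.39j)]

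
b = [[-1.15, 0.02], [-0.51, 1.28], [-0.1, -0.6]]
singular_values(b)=[1.56, 1.07]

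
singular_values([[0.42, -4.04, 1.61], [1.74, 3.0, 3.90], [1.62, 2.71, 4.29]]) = [7.51, 4.27, 0.17]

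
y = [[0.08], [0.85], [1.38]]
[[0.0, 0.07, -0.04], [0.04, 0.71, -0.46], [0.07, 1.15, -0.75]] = y@[[0.05,0.83,-0.54]]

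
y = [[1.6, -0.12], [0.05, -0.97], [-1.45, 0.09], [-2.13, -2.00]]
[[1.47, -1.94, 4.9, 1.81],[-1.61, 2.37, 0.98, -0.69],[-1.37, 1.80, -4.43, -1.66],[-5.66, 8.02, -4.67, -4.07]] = y@ [[1.05, -1.4, 3.0, 1.19], [1.71, -2.52, -0.86, 0.77]]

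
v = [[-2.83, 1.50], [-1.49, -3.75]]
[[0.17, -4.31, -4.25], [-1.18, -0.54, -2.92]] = v@[[0.09, 1.32, 1.58], [0.28, -0.38, 0.15]]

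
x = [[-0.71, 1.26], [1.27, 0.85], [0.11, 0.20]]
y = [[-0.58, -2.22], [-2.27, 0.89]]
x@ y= [[-2.45, 2.7], [-2.67, -2.06], [-0.52, -0.07]]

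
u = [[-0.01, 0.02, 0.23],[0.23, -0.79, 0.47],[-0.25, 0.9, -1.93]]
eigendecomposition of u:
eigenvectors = [[-0.10, -0.96, -0.27], [-0.3, -0.28, 0.79], [0.95, -0.01, 0.56]]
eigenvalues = [-2.19, -0.0, -0.54]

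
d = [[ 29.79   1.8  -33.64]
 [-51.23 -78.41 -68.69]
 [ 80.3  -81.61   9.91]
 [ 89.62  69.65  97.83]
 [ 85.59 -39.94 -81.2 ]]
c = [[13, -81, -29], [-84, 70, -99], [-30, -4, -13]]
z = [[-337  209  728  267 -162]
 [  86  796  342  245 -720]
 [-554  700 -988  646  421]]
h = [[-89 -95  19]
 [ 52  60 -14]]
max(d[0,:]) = 29.79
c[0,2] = -29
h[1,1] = 60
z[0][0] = -337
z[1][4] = -720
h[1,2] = -14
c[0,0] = 13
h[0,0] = -89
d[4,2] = -81.2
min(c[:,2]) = -99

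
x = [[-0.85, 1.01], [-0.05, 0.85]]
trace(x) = 0.00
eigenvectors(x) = [[-1.0, -0.52], [-0.03, -0.86]]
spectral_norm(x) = 1.51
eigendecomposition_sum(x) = [[-0.83,0.50],[-0.03,0.02]] + [[-0.02, 0.50], [-0.03, 0.83]]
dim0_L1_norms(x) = [0.9, 1.86]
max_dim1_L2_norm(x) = 1.32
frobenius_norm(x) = 1.57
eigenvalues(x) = [-0.82, 0.82]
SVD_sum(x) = [[-0.66, 1.12], [-0.38, 0.66]] + [[-0.19, -0.11],[0.33, 0.19]]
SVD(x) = [[-0.86, -0.5], [-0.5, 0.86]] @ diag([1.5061659694949416, 0.446165969494942]) @ [[0.5,-0.86], [0.86,0.5]]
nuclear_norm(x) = 1.95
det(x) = -0.67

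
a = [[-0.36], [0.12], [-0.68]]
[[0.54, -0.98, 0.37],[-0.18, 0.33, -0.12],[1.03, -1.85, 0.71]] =a@[[-1.51, 2.72, -1.04]]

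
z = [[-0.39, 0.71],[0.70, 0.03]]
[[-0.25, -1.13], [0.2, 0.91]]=z@ [[0.30, 1.34], [-0.19, -0.85]]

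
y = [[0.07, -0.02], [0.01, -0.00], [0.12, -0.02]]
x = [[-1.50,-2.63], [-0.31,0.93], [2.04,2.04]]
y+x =[[-1.43, -2.65], [-0.30, 0.93], [2.16, 2.02]]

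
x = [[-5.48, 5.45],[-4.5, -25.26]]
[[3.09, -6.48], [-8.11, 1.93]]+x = [[-2.39, -1.03],[-12.61, -23.33]]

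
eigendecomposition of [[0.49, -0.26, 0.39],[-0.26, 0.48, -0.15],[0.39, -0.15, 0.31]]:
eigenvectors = [[-0.69,  0.65,  0.32], [0.51,  0.12,  0.85], [-0.52,  -0.75,  0.41]]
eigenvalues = [0.98, -0.01, 0.31]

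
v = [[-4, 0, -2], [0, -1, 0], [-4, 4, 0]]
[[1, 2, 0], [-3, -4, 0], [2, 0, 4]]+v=[[-3, 2, -2], [-3, -5, 0], [-2, 4, 4]]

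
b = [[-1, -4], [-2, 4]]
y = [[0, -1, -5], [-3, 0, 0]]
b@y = [[12, 1, 5], [-12, 2, 10]]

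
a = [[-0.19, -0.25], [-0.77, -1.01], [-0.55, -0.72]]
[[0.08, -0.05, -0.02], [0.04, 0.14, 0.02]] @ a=[[0.03, 0.04], [-0.13, -0.17]]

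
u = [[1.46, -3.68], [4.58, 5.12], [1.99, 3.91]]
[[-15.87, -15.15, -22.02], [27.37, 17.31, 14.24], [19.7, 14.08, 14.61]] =u @ [[0.8,-0.57,-2.48],[4.63,3.89,5.0]]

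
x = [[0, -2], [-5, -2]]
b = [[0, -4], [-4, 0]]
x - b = [[0, 2], [-1, -2]]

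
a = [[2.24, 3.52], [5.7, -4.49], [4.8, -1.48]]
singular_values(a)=[8.7, 4.44]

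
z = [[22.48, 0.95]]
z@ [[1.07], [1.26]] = [[25.25]]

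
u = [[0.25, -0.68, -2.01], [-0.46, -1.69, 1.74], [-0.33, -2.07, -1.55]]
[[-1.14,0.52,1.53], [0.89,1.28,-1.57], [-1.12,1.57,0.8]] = u@ [[0.49, 0.00, 0.62], [-0.01, -0.76, 0.04], [0.63, 0.00, -0.7]]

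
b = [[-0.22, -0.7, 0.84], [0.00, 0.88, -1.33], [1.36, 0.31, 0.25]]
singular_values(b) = [1.94, 1.43, 0.04]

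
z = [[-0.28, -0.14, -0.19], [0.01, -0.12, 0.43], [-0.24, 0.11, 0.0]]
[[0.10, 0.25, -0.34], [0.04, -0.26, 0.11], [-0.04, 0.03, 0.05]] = z@[[-0.07, -0.26, 0.30], [-0.49, -0.3, 1.07], [-0.05, -0.69, 0.55]]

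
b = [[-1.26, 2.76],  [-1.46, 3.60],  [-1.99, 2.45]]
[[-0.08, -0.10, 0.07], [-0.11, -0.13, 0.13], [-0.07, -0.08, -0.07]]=b @ [[-0.00, -0.01, 0.16], [-0.03, -0.04, 0.1]]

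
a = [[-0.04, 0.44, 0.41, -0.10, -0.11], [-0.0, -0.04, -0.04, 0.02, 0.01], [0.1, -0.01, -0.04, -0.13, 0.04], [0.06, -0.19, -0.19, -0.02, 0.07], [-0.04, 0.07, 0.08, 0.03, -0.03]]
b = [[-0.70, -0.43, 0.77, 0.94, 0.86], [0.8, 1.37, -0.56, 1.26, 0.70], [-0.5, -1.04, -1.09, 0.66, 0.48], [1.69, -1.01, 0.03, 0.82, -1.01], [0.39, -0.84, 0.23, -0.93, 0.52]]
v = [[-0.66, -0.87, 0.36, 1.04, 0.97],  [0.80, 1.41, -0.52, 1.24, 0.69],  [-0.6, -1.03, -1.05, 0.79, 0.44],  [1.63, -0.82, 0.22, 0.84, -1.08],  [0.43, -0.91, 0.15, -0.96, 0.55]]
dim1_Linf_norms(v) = [1.04, 1.41, 1.05, 1.63, 0.96]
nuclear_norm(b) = 9.25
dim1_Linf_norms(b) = [0.94, 1.37, 1.09, 1.69, 0.93]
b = a + v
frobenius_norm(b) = 4.31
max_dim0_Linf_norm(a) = 0.44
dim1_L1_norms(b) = [3.7, 4.69, 3.77, 4.56, 2.91]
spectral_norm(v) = 2.47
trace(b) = 0.92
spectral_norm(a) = 0.69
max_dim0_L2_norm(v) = 2.3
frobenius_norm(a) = 0.72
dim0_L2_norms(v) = [2.07, 2.3, 1.25, 2.21, 1.75]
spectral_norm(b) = 2.43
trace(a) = -0.17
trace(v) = 1.09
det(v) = 16.02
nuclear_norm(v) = 9.28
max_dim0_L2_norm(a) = 0.49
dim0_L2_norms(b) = [2.09, 2.21, 1.47, 2.11, 1.66]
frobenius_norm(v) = 4.37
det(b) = 17.04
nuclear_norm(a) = 0.90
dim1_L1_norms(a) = [1.1, 0.11, 0.32, 0.53, 0.25]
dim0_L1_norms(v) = [4.12, 5.04, 2.3, 4.87, 3.73]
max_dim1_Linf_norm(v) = 1.63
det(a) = 0.00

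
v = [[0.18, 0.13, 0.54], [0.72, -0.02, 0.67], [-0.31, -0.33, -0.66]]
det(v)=-0.055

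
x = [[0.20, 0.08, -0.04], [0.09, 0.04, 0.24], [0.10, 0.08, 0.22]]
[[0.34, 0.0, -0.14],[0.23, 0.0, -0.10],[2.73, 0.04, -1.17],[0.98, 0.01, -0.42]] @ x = [[0.05, 0.02, -0.04],[0.04, 0.01, -0.03],[0.43, 0.13, -0.36],[0.15, 0.05, -0.13]]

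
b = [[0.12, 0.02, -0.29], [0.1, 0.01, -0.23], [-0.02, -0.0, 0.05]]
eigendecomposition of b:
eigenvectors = [[-0.78, -0.65, 0.73], [-0.62, 0.72, 0.59], [0.12, -0.23, 0.33]]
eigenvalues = [0.18, -0.01, 0.01]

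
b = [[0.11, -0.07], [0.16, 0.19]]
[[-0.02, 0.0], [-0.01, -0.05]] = b @ [[-0.16,  -0.1], [0.06,  -0.20]]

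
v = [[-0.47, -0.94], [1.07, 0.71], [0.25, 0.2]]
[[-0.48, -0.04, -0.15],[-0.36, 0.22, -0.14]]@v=[[0.15,0.39], [0.37,0.47]]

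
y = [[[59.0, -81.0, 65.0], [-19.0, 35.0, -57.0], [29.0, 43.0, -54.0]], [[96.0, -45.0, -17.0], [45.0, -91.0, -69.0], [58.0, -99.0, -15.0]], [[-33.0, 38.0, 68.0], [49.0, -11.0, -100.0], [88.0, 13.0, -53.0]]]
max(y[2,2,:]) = 88.0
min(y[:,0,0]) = -33.0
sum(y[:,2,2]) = -122.0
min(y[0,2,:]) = -54.0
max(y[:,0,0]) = 96.0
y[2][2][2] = -53.0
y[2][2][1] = 13.0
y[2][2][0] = 88.0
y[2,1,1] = -11.0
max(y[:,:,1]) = 43.0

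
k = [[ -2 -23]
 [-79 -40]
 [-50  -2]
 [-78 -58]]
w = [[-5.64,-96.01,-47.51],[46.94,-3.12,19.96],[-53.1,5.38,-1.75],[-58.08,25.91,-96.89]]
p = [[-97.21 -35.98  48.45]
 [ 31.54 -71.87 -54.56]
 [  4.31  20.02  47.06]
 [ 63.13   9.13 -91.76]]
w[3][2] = -96.89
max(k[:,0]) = -2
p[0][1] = -35.98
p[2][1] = 20.02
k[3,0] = -78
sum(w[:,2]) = -126.19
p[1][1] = -71.87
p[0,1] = -35.98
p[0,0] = -97.21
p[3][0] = 63.13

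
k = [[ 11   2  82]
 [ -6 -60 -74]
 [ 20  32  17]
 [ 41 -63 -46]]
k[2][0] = 20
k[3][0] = 41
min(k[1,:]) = -74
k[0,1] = 2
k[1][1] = -60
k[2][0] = 20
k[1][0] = -6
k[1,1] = -60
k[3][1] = -63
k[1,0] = -6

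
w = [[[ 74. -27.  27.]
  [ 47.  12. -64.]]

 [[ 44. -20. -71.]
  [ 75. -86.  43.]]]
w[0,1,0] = 47.0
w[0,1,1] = 12.0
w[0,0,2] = 27.0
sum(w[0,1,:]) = -5.0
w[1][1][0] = 75.0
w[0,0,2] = 27.0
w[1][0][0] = 44.0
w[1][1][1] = -86.0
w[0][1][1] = 12.0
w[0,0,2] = 27.0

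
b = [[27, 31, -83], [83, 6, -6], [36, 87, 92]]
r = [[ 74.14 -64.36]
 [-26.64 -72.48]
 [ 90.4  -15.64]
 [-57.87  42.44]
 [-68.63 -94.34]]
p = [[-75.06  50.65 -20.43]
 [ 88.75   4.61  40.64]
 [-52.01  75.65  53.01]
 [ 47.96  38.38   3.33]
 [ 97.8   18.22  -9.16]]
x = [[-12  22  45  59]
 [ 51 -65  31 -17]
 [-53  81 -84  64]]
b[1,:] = [83, 6, -6]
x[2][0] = -53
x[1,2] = 31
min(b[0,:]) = -83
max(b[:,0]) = 83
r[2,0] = 90.4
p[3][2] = 3.33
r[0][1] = -64.36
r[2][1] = -15.64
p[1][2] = 40.64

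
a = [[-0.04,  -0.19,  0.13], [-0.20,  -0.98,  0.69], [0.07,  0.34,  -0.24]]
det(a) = -0.00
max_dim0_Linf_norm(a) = 0.98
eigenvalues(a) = [(-1.26+0j), (-0+0j), (-0-0j)]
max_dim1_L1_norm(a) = 1.87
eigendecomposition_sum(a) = [[-0.04+0.00j, (-0.19-0j), (0.13-0j)], [(-0.2+0j), (-0.98-0j), 0.69-0.00j], [0.07-0.00j, 0.34+0.00j, (-0.24+0j)]] + [[-0.00+0.00j, (-0-0j), -0.00-0.00j], [0j, -0.00+0.00j, 0.00+0.00j], [0j, -0.00+0.00j, -0.00+0.00j]] + [[(-0-0j), (-0+0j), (-0+0j)], [-0j, (-0-0j), -0j], [0.00-0.00j, (-0-0j), -0.00-0.00j]]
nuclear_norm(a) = 1.31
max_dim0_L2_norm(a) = 1.05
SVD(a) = [[-0.18, 0.98, -0.06], [-0.93, -0.15, 0.34], [0.32, 0.11, 0.94]] @ diag([1.3073591054031177, 0.0034234836763164397, 0.0006702828341513747]) @ [[0.16, 0.81, -0.57], [-0.42, -0.46, -0.78], [0.89, -0.37, -0.27]]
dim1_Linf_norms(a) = [0.19, 0.98, 0.34]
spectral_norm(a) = 1.31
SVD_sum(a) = [[-0.04, -0.19, 0.13], [-0.20, -0.98, 0.69], [0.07, 0.34, -0.24]] + [[-0.0,-0.0,-0.00], [0.0,0.00,0.00], [-0.00,-0.00,-0.0]] + [[-0.0, 0.0, 0.0], [0.00, -0.00, -0.00], [0.0, -0.0, -0.00]]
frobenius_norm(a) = 1.31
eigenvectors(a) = [[-0.18+0.00j, -0.90+0.00j, -0.90-0.00j],  [(-0.93+0j), (0.22+0.21j), 0.22-0.21j],  [(0.32+0j), 0.05+0.30j, 0.05-0.30j]]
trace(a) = -1.26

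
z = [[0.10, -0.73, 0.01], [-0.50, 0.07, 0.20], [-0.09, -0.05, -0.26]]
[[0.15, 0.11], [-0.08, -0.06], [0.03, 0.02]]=z @ [[0.09, 0.06],[-0.2, -0.15],[-0.11, -0.08]]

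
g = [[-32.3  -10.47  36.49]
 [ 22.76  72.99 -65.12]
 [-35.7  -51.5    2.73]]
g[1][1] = 72.99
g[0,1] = -10.47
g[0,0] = -32.3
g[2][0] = -35.7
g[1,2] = -65.12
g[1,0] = 22.76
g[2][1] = -51.5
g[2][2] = 2.73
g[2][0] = -35.7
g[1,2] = -65.12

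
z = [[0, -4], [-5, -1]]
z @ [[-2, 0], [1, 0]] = [[-4, 0], [9, 0]]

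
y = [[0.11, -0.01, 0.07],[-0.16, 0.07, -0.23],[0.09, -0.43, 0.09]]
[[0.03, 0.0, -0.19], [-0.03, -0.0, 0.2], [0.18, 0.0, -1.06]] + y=[[0.14, -0.01, -0.12], [-0.19, 0.07, -0.03], [0.27, -0.43, -0.97]]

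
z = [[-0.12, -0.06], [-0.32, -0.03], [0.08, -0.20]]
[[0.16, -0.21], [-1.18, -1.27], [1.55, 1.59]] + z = [[0.04, -0.27], [-1.5, -1.30], [1.63, 1.39]]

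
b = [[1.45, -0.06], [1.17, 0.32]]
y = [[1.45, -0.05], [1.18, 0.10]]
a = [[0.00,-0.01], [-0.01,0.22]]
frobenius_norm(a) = 0.22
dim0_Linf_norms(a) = [0.01, 0.22]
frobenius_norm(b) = 1.89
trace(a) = 0.22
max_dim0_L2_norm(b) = 1.86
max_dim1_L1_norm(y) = 1.5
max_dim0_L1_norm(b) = 2.62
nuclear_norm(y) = 1.98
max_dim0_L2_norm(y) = 1.87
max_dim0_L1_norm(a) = 0.23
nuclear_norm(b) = 2.16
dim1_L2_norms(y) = [1.45, 1.18]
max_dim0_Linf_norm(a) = 0.22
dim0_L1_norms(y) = [2.63, 0.15]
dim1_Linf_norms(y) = [1.45, 1.18]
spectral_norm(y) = 1.87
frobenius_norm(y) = 1.87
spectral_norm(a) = 0.22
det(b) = 0.53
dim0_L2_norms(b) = [1.86, 0.33]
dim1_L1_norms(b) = [1.51, 1.49]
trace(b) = 1.77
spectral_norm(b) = 1.87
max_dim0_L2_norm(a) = 0.22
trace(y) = 1.55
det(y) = 0.20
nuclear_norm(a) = 0.22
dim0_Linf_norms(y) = [1.45, 0.1]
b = a + y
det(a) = -0.00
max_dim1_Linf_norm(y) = 1.45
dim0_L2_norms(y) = [1.87, 0.11]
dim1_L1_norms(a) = [0.01, 0.23]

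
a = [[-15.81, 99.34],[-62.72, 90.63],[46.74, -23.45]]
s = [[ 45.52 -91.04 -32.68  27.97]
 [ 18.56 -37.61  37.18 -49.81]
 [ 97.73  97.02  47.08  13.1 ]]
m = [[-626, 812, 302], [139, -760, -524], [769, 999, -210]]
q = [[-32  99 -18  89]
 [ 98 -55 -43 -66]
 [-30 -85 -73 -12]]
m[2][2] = -210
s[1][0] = 18.56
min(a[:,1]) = -23.45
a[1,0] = -62.72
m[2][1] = 999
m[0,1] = 812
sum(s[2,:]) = 254.92999999999998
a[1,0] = -62.72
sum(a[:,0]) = -31.79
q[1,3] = -66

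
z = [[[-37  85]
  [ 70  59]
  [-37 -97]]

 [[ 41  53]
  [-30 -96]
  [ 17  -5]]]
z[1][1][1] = -96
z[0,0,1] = 85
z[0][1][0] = 70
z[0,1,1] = 59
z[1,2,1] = -5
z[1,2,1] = -5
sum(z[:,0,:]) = 142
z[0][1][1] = 59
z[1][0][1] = 53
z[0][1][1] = 59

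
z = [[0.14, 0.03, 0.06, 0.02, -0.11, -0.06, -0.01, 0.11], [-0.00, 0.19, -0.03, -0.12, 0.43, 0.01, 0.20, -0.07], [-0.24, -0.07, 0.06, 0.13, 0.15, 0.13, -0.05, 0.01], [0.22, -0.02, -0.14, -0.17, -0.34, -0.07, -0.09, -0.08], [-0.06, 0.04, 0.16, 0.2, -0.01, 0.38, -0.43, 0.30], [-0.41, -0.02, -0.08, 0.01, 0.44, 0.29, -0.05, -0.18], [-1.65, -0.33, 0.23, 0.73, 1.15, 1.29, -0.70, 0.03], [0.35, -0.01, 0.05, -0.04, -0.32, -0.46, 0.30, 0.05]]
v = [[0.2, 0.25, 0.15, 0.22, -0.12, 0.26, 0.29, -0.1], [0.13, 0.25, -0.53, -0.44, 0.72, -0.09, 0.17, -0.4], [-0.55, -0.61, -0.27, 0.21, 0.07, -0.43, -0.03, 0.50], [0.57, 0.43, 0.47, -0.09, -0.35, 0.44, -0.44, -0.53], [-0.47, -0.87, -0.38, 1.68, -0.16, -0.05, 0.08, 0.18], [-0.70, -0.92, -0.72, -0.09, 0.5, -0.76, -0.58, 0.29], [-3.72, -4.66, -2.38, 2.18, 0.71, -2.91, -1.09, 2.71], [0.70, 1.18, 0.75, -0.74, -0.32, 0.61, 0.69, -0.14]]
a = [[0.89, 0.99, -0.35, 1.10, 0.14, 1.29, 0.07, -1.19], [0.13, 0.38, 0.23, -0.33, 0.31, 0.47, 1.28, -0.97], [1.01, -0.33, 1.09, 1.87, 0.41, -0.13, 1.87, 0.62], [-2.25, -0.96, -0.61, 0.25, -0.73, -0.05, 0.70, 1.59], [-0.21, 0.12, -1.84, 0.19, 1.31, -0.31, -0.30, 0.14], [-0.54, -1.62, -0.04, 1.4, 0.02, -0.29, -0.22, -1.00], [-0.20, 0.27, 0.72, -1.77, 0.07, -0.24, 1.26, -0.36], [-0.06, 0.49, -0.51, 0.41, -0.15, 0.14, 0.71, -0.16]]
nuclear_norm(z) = 4.46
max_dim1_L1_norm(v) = 20.36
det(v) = 0.00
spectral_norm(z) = 2.86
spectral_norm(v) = 8.58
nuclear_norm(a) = 16.66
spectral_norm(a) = 3.78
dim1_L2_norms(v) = [0.59, 1.13, 1.11, 1.24, 2.0, 1.76, 7.97, 1.99]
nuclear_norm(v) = 12.47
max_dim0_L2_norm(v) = 5.04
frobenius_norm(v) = 8.88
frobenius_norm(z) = 3.02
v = z @ a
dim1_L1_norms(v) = [1.59, 2.73, 2.67, 3.32, 3.87, 4.56, 20.36, 5.13]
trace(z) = -0.15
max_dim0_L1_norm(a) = 7.32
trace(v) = -2.06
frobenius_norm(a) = 6.89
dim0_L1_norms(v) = [7.04, 9.17, 5.65, 5.65, 2.95, 5.55, 3.37, 4.85]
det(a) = 0.27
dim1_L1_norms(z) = [0.54, 1.05, 0.84, 1.13, 1.58, 1.48, 6.11, 1.58]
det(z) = -0.00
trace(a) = 4.73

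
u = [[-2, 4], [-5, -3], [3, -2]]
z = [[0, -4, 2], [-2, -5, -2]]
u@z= [[-8, -12, -12], [6, 35, -4], [4, -2, 10]]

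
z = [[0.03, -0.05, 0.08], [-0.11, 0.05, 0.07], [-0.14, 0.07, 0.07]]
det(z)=0.000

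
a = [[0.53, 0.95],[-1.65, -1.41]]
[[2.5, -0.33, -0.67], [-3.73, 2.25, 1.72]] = a @ [[0.03, -2.03, -0.84], [2.61, 0.78, -0.24]]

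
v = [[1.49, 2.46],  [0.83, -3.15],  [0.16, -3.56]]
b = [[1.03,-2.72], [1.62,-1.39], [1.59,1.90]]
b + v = [[2.52, -0.26], [2.45, -4.54], [1.75, -1.66]]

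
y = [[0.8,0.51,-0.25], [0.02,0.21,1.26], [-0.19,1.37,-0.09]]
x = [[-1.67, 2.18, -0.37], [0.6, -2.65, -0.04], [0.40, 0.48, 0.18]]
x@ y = [[-1.22, -0.90, 3.2], [0.43, -0.31, -3.49], [0.3, 0.55, 0.49]]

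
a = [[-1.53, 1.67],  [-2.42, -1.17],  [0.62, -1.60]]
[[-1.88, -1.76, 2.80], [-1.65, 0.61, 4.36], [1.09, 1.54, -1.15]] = a @ [[0.85,0.18,-1.81], [-0.35,-0.89,0.02]]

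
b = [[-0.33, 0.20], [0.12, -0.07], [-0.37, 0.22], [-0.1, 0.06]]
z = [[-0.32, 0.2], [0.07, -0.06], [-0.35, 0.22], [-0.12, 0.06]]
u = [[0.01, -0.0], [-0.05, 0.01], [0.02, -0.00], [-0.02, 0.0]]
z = u + b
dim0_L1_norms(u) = [0.1, 0.01]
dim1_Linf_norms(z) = [0.32, 0.07, 0.35, 0.12]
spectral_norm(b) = 0.61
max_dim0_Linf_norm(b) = 0.37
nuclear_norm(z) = 0.60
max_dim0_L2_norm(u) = 0.06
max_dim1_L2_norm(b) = 0.43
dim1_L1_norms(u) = [0.01, 0.06, 0.02, 0.02]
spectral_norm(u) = 0.06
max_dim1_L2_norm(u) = 0.05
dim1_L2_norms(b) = [0.39, 0.14, 0.43, 0.12]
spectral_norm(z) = 0.58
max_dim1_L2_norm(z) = 0.41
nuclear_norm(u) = 0.06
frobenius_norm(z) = 0.58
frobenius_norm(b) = 0.61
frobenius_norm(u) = 0.06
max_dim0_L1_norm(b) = 0.92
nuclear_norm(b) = 0.61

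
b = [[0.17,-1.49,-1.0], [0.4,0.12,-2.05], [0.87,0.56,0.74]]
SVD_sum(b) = [[0.06, -0.58, -1.39], [0.07, -0.72, -1.71], [-0.03, 0.34, 0.8]] + [[-0.31, -0.77, 0.31], [0.34, 0.84, -0.34], [0.19, 0.46, -0.19]] + [[0.42, -0.14, 0.08], [-0.01, 0.0, -0.00], [0.72, -0.24, 0.13]]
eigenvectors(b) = [[(-0.65+0j), -0.65-0.00j, (0.61+0j)], [-0.30+0.55j, -0.30-0.55j, (-0.67+0j)], [(0.31+0.29j), (0.31-0.29j), 0.43+0.00j]]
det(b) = 3.19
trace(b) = 1.03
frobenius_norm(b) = 3.04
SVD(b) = [[-0.59,-0.63,-0.51], [-0.73,0.68,0.01], [0.34,0.38,-0.86]] @ diag([2.542072074780281, 1.4112553630911588, 0.8889476175617521]) @ [[-0.04,0.39,0.92], [0.35,0.87,-0.35], [-0.94,0.31,-0.17]]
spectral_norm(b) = 2.54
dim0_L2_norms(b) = [0.97, 1.6, 2.4]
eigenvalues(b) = [(-0.03+1.71j), (-0.03-1.71j), (1.09+0j)]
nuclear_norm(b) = 4.84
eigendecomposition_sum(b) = [[(-0.11+0.55j), (-0.6+0.21j), -0.77-0.44j], [(0.41+0.34j), (-0.1+0.61j), -0.73+0.45j], [(0.3-0.21j), 0.38+0.17j, (0.17+0.55j)]] + [[-0.11-0.55j, (-0.6-0.21j), -0.77+0.44j], [(0.41-0.34j), (-0.1-0.61j), -0.73-0.45j], [(0.3+0.21j), 0.38-0.17j, 0.17-0.55j]] + [[(0.39-0j), (-0.28+0j), 0.54-0.00j], [(-0.43+0j), 0.31-0.00j, (-0.6+0j)], [(0.28-0j), (-0.2+0j), (0.39-0j)]]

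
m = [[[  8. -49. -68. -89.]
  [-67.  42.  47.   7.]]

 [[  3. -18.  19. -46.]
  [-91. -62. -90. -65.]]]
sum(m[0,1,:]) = 29.0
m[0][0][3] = -89.0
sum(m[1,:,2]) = -71.0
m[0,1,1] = 42.0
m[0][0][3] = -89.0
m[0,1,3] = 7.0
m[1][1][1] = -62.0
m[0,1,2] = 47.0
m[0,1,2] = 47.0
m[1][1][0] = -91.0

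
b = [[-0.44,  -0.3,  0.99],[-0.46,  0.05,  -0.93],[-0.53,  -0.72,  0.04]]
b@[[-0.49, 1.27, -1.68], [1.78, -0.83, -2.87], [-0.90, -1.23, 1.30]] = [[-1.21, -1.53, 2.89],[1.15, 0.52, -0.58],[-1.06, -0.12, 3.01]]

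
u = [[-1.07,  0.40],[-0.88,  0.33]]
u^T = [[-1.07, -0.88], [0.40, 0.33]]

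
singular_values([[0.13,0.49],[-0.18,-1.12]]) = [1.24, 0.05]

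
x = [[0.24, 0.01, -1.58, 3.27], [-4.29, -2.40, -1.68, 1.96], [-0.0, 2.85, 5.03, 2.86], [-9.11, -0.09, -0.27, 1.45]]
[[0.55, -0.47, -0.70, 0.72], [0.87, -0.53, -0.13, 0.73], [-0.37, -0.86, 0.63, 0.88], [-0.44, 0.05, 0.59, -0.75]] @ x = [[-4.41, -0.93, -3.79, -0.08],[-4.17, 0.84, -1.34, 2.49],[-4.42, 3.78, 4.96, 0.18],[6.51, 1.62, 3.78, -0.74]]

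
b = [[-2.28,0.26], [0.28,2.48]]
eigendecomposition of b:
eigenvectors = [[-1.0, -0.05], [0.06, -1.0]]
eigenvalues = [-2.3, 2.5]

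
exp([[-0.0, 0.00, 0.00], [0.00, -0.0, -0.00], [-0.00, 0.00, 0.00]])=[[1.00, 0.0, 0.0], [0.0, 1.0, 0.0], [0.0, 0.00, 1.00]]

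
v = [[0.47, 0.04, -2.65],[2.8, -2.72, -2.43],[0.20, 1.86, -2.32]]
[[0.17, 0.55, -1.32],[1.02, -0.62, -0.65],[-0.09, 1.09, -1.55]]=v @ [[0.25, -0.1, -0.02], [-0.10, 0.32, -0.22], [-0.02, -0.22, 0.49]]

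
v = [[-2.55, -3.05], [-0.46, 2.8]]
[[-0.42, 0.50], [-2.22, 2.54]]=v @ [[0.93, -1.07], [-0.64, 0.73]]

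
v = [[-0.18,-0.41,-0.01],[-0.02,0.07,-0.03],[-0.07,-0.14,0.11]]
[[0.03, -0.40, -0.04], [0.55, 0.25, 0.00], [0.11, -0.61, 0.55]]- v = [[0.21, 0.01, -0.03], [0.57, 0.18, 0.03], [0.18, -0.47, 0.44]]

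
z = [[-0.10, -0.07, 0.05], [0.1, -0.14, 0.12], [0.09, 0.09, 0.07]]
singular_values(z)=[0.21, 0.18, 0.08]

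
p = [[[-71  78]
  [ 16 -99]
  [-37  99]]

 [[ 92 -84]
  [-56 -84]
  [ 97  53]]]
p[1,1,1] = -84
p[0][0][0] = -71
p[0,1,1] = -99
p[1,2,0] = 97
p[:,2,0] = [-37, 97]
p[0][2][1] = 99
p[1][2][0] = 97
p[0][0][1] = 78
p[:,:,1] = [[78, -99, 99], [-84, -84, 53]]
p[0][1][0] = 16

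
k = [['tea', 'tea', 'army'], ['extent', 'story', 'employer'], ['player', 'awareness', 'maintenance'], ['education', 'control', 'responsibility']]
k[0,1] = 'tea'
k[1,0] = 'extent'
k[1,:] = ['extent', 'story', 'employer']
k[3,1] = 'control'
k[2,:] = ['player', 'awareness', 'maintenance']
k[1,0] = 'extent'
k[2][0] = 'player'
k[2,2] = 'maintenance'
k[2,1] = 'awareness'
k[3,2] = 'responsibility'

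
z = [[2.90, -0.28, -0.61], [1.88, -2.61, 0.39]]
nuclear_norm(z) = 5.88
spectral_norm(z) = 3.96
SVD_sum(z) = [[2.18, -1.41, -0.07], [2.50, -1.62, -0.08]] + [[0.72, 1.13, -0.54],[-0.62, -0.99, 0.47]]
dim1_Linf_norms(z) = [2.9, 2.61]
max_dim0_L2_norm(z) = 3.46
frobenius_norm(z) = 4.40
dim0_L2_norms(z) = [3.46, 2.62, 0.72]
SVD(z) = [[-0.66, -0.75], [-0.75, 0.66]] @ diag([3.9598745539510007, 1.917939914849098]) @ [[-0.84,0.54,0.03], [-0.50,-0.78,0.37]]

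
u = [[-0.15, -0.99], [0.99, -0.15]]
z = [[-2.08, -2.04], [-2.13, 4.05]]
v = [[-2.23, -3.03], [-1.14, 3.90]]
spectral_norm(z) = 4.69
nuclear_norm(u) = 2.00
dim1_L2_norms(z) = [2.91, 4.58]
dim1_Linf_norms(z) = [2.08, 4.05]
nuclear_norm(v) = 7.41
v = u + z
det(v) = -12.15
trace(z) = 1.97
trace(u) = -0.30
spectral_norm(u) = 1.00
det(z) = -12.77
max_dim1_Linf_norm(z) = 4.05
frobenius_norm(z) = 5.42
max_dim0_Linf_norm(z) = 4.05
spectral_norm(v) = 4.97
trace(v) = 1.67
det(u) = 1.00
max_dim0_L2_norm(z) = 4.53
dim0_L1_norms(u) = [1.14, 1.14]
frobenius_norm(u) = 1.42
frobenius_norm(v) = 5.54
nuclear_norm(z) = 7.41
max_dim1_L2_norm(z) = 4.58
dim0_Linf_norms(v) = [2.23, 3.9]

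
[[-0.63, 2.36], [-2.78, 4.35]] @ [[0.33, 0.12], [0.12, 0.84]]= [[0.08, 1.91], [-0.40, 3.32]]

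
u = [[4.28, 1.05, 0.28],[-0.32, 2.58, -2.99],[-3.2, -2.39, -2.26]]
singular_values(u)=[6.1, 3.98, 1.8]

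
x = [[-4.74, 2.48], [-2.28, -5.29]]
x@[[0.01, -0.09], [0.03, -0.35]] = [[0.03, -0.44], [-0.18, 2.06]]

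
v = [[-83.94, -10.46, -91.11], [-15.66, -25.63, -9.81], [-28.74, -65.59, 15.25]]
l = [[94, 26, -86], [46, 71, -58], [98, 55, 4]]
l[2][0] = 98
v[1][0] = -15.66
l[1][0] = 46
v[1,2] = -9.81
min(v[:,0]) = -83.94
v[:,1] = [-10.46, -25.63, -65.59]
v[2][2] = 15.25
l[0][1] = 26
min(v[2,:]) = -65.59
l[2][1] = 55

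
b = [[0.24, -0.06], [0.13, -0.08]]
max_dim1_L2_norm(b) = 0.25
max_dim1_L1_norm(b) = 0.3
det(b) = -0.01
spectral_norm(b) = 0.29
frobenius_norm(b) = 0.29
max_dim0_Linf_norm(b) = 0.24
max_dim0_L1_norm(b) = 0.37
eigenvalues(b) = [0.21, -0.05]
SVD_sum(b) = [[0.23, -0.08],[0.14, -0.05]] + [[0.01, 0.02], [-0.01, -0.03]]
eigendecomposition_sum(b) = [[0.23,-0.05], [0.1,-0.02]] + [[0.01, -0.01], [0.03, -0.06]]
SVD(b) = [[-0.86, -0.52], [-0.52, 0.86]] @ diag([0.2879808170253342, 0.03958597005784979]) @ [[-0.95,  0.32], [-0.32,  -0.95]]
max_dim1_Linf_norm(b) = 0.24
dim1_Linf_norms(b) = [0.24, 0.13]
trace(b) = 0.16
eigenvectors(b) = [[0.91, 0.20], [0.41, 0.98]]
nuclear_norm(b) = 0.33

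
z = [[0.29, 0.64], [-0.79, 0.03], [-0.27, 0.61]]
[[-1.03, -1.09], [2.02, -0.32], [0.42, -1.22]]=z@[[-2.57,  0.34], [-0.45,  -1.85]]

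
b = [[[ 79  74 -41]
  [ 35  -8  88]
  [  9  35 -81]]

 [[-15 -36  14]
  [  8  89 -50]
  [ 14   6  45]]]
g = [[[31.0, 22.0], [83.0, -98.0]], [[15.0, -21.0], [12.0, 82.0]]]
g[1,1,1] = 82.0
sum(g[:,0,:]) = 47.0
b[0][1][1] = -8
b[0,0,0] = 79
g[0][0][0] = 31.0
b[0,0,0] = 79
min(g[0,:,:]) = -98.0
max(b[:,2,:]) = 45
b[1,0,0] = -15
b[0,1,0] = 35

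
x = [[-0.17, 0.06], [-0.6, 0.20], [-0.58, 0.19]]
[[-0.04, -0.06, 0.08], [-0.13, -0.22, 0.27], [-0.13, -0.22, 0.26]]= x @ [[0.16, 0.42, -0.39], [-0.19, 0.15, 0.19]]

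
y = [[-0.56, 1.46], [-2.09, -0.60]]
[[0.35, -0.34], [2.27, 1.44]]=y@[[-1.04,-0.56], [-0.16,-0.45]]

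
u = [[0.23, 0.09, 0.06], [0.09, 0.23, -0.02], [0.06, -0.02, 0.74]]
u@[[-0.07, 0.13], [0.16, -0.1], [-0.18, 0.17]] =[[-0.01, 0.03], [0.03, -0.01], [-0.14, 0.14]]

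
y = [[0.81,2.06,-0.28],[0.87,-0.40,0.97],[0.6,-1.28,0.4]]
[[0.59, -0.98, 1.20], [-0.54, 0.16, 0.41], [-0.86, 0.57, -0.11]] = y @ [[-0.45, -0.04, 0.56], [0.47, -0.46, 0.37], [0.04, 0.01, 0.07]]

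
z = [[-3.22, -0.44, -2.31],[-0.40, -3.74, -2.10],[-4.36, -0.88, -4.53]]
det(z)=-14.980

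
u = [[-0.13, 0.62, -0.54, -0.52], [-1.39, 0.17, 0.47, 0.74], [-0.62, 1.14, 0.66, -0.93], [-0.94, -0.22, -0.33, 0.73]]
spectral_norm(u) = 2.00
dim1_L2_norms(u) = [0.98, 1.65, 1.73, 1.25]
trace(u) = 1.43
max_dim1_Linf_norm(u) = 1.39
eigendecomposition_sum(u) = [[(0.09-0j), -0.06-0.00j, -0.12+0.00j, (0.02+0j)], [-0.22+0.00j, (0.15+0j), (0.27-0j), (-0.04-0j)], [(-0.87+0j), (0.6+0j), (1.09-0j), (-0.17-0j)], [(0.37-0j), -0.25-0.00j, -0.46+0.00j, 0.07+0.00j]] + [[-0.03+0.28j, (0.11+0.17j), (-0.03-0.14j), 0.00-0.29j], [-0.55+0.46j, -0.10+0.52j, 0.18-0.31j, 0.52-0.54j], [(0.18+0.02j), 0.11-0.08j, (-0.09+0.02j), -0.19+0.00j], [-0.58+0.30j, (-0.19+0.44j), (0.23-0.24j), (0.57-0.38j)]] + [[-0.03-0.28j, 0.11-0.17j, -0.03+0.14j, 0.00+0.29j],[(-0.55-0.46j), (-0.1-0.52j), 0.18+0.31j, 0.52+0.54j],[0.18-0.02j, 0.11+0.08j, -0.09-0.02j, -0.19-0.00j],[(-0.58-0.3j), (-0.19-0.44j), (0.23+0.24j), (0.57+0.38j)]] + [[-0.16+0.00j, (0.46+0j), -0.36-0.00j, -0.54-0.00j], [(-0.08+0j), (0.22+0j), -0.17-0.00j, (-0.25-0j)], [-0.11+0.00j, 0.32+0.00j, -0.25-0.00j, -0.37-0.00j], [-0.15+0.00j, (0.42+0j), (-0.32-0j), (-0.49-0j)]]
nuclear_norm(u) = 4.83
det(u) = -0.30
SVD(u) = [[0.08, 0.34, 0.84, -0.41],  [-0.82, 0.01, -0.19, -0.54],  [-0.19, 0.89, -0.17, 0.37],  [-0.53, -0.29, 0.47, 0.64]] @ diag([1.9950334533571565, 1.877278828459312, 0.8590471614283102, 0.09382800566042819]) @ [[0.88, -0.10, -0.19, -0.43],[-0.18, 0.69, 0.27, -0.65],[-0.22, 0.23, -0.94, -0.09],[-0.38, -0.68, -0.02, -0.62]]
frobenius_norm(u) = 2.87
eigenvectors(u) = [[(-0.1+0j), 0.20-0.19j, (0.2+0.19j), 0.63+0.00j], [(0.22+0j), 0.70+0.00j, 0.70-0.00j, (0.3+0j)], [0.89+0.00j, (-0.13-0.13j), (-0.13+0.13j), 0.44+0.00j], [-0.38+0.00j, (0.62+0.14j), 0.62-0.14j, 0.57+0.00j]]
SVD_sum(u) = [[0.13, -0.01, -0.03, -0.07],[-1.44, 0.16, 0.31, 0.71],[-0.33, 0.04, 0.07, 0.16],[-0.92, 0.10, 0.2, 0.45]] + [[-0.12, 0.44, 0.17, -0.42], [-0.00, 0.01, 0.0, -0.01], [-0.30, 1.16, 0.45, -1.08], [0.1, -0.37, -0.15, 0.35]] + [[-0.16, 0.17, -0.68, -0.06], [0.04, -0.04, 0.15, 0.01], [0.03, -0.03, 0.14, 0.01], [-0.09, 0.09, -0.38, -0.04]] + [[0.01,0.03,0.00,0.02], [0.02,0.03,0.00,0.03], [-0.01,-0.02,-0.0,-0.02], [-0.02,-0.04,-0.00,-0.04]]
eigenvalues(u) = [(1.4+0j), (0.35+0.44j), (0.35-0.44j), (-0.68+0j)]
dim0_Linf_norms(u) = [1.39, 1.14, 0.66, 0.93]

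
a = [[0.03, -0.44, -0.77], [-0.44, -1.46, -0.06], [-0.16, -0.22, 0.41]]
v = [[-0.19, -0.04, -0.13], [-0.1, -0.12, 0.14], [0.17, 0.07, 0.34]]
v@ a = [[0.03, 0.17, 0.1], [0.03, 0.19, 0.14], [-0.08, -0.25, 0.0]]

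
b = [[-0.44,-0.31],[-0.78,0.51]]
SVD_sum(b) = [[-0.24, 0.11],  [-0.84, 0.39]] + [[-0.2, -0.42],  [0.06, 0.12]]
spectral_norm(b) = 0.96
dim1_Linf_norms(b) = [0.44, 0.78]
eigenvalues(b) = [-0.65, 0.72]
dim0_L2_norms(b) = [0.9, 0.6]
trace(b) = 0.07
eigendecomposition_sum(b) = [[-0.55, -0.15], [-0.37, -0.10]] + [[0.11, -0.16], [-0.41, 0.61]]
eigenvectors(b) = [[-0.83, 0.26], [-0.56, -0.97]]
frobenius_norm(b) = 1.08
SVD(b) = [[-0.28, -0.96], [-0.96, 0.28]] @ diag([0.9605374518743444, 0.4853532770536753]) @ [[0.91, -0.42], [0.42, 0.91]]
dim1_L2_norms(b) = [0.54, 0.93]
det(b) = -0.47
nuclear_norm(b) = 1.45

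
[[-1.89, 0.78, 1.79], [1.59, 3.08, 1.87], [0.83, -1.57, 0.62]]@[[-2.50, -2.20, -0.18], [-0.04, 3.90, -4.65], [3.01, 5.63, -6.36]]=[[10.08, 17.28, -14.67], [1.53, 19.04, -26.50], [-0.15, -4.46, 3.21]]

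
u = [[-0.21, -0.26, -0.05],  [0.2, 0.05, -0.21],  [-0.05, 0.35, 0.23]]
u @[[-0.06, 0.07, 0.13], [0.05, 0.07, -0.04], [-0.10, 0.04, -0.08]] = [[0.0, -0.03, -0.01], [0.01, 0.01, 0.04], [-0.00, 0.03, -0.04]]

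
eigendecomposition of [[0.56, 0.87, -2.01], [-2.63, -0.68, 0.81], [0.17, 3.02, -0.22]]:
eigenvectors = [[(-0.47-0.32j), (-0.47+0.32j), -0.47+0.00j], [(0.27-0.43j), 0.27+0.43j, (0.59+0j)], [(-0.65+0j), -0.65-0.00j, 0.66+0.00j]]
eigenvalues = [(-1.33+2.06j), (-1.33-2.06j), (2.33+0j)]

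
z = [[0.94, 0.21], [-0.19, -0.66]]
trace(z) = 0.28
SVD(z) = [[-0.89, 0.46], [0.46, 0.89]] @ diag([1.0441936098734588, 0.5559313852441105]) @ [[-0.88, -0.47], [0.47, -0.88]]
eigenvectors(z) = [[0.99, -0.13], [-0.12, 0.99]]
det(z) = -0.58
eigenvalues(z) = [0.91, -0.63]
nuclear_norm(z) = 1.60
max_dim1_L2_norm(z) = 0.96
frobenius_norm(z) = 1.18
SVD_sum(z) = [[0.82,0.43],[-0.42,-0.22]] + [[0.12, -0.22], [0.23, -0.44]]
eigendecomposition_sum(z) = [[0.93, 0.12],[-0.11, -0.01]] + [[0.01, 0.09],[-0.08, -0.65]]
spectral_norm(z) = 1.04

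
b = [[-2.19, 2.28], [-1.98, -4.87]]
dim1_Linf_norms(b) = [2.28, 4.87]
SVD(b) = [[-0.32, 0.95], [0.95, 0.32]] @ diag([5.4712082133895, 2.7744694422067955]) @ [[-0.21, -0.98], [-0.98, 0.21]]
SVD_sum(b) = [[0.38,1.72], [-1.11,-5.06]] + [[-2.57, 0.56],[-0.87, 0.19]]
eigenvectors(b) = [[0.73+0.00j, 0.73-0.00j], [(-0.43+0.53j), -0.43-0.53j]]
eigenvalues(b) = [(-3.53+1.65j), (-3.53-1.65j)]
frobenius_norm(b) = 6.13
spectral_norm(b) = 5.47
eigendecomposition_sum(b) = [[(-1.1+2.26j), 1.14+2.44j], [-0.99-2.12j, (-2.43-0.61j)]] + [[(-1.1-2.26j),1.14-2.44j],[(-0.99+2.12j),-2.44+0.61j]]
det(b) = 15.18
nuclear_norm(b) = 8.25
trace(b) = -7.06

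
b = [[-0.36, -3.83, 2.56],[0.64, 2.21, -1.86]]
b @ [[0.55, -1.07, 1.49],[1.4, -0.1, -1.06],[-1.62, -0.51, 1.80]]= [[-9.71, -0.54, 8.13], [6.46, 0.04, -4.74]]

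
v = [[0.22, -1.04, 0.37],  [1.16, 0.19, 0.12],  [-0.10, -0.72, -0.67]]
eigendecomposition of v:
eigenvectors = [[(-0.06-0.66j), -0.06+0.66j, -0.22+0.00j], [(-0.67+0j), (-0.67-0j), (0.14+0j)], [0.23-0.23j, 0.23+0.23j, (0.97+0j)]]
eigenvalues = [(0.25+1.19j), (0.25-1.19j), (-0.75+0j)]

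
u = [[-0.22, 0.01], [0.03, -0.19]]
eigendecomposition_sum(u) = [[-0.19, 0.05],[0.15, -0.04]] + [[-0.03, -0.04],[-0.12, -0.15]]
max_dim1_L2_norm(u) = 0.22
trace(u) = -0.41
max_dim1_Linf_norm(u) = 0.22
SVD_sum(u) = [[-0.18,0.09], [0.1,-0.05]] + [[-0.04, -0.08], [-0.07, -0.14]]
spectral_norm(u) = 0.23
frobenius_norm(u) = 0.29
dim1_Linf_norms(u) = [0.22, 0.19]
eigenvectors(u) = [[-0.78,-0.26], [0.62,-0.97]]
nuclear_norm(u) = 0.41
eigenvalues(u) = [-0.23, -0.18]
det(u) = 0.04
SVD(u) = [[-0.88, 0.47], [0.47, 0.88]] @ diag([0.23024375751773793, 0.1802437575177379]) @ [[0.91, -0.43], [-0.43, -0.91]]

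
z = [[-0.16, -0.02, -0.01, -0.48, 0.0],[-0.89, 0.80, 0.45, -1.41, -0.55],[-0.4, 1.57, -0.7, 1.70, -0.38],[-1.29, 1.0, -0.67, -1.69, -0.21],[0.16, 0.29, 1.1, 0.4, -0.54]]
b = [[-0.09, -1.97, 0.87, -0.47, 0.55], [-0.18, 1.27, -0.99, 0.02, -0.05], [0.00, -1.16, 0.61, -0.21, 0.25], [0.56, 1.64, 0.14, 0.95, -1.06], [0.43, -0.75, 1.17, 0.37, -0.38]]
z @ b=[[-0.25,  -0.49,  -0.19,  -0.38,  0.42],  [-1.09,  0.35,  -2.13,  -1.2,  1.29],  [0.54,  6.67,  -2.54,  1.84,  -2.13],  [-1.10,  1.97,  -3.0,  -0.92,  0.94],  [-0.07,  -0.16,  -0.05,  -0.12,  0.13]]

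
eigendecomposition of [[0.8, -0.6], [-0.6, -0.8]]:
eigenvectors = [[0.95,0.32], [-0.32,0.95]]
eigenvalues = [1.0, -1.0]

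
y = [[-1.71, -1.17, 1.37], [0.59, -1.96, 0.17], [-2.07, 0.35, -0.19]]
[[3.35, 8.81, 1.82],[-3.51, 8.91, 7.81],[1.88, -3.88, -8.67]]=y@[[-0.87, 0.83, 3.43],[1.78, -3.94, -2.66],[2.88, 4.10, 3.34]]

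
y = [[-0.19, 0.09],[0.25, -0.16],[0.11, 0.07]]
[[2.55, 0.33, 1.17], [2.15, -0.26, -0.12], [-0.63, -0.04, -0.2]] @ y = [[-0.27, 0.26], [-0.49, 0.23], [0.09, -0.06]]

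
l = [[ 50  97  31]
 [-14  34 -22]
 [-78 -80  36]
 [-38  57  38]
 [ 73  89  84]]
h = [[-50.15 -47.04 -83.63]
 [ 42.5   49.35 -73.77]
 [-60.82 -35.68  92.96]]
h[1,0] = 42.5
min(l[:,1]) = -80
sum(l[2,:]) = -122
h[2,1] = -35.68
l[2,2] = 36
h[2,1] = -35.68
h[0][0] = -50.15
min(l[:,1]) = -80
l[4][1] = 89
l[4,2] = 84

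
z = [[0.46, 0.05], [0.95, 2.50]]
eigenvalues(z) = [0.44, 2.52]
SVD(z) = [[-0.08, -1.0], [-1.0, 0.08]] @ diag([2.6828578717515983, 0.4109423803655293]) @ [[-0.37, -0.93],[-0.93, 0.37]]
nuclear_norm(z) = 3.09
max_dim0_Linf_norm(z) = 2.5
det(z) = 1.10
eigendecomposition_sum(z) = [[0.43, -0.01], [-0.20, 0.00]] + [[0.03, 0.06], [1.15, 2.5]]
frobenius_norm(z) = 2.71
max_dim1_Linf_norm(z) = 2.5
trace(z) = 2.96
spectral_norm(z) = 2.68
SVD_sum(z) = [[0.08, 0.2], [0.98, 2.49]] + [[0.38, -0.15],  [-0.03, 0.01]]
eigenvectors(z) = [[-0.91, -0.02],  [0.42, -1.0]]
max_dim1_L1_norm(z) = 3.45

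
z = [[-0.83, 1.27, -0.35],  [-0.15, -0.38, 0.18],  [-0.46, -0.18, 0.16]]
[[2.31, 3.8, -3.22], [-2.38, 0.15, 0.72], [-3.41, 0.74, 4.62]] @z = [[-1.01, 2.07, -0.64], [1.62, -3.21, 0.98], [0.59, -5.44, 2.07]]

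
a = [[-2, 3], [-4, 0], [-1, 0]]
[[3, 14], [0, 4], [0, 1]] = a@[[0, -1], [1, 4]]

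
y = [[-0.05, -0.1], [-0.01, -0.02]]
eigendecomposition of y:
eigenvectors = [[-0.98, 0.89], [-0.2, -0.45]]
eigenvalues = [-0.07, 0.0]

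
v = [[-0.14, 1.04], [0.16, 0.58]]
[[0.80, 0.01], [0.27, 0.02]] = v @ [[-0.75,0.05], [0.67,0.02]]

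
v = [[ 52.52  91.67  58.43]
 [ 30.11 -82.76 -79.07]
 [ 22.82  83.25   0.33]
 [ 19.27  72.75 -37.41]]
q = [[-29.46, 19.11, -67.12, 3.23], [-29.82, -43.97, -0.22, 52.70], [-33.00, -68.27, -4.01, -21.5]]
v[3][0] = 19.27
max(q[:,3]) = 52.7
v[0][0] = 52.52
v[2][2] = 0.33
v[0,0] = 52.52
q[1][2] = -0.22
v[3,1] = 72.75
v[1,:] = [30.11, -82.76, -79.07]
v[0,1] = 91.67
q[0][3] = 3.23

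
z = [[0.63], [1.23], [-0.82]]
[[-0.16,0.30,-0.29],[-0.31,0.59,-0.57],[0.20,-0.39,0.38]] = z@[[-0.25, 0.48, -0.46]]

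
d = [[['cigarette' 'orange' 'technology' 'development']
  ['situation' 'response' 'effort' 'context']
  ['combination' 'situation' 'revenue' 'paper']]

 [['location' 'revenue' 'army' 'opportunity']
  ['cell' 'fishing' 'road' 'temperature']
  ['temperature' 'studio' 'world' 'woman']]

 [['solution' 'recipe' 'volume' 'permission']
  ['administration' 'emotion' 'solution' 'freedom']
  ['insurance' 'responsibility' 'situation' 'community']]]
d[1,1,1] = 'fishing'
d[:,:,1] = [['orange', 'response', 'situation'], ['revenue', 'fishing', 'studio'], ['recipe', 'emotion', 'responsibility']]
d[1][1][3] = 'temperature'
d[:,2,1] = ['situation', 'studio', 'responsibility']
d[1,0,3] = 'opportunity'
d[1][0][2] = 'army'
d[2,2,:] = ['insurance', 'responsibility', 'situation', 'community']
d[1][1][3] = 'temperature'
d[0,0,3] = 'development'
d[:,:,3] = [['development', 'context', 'paper'], ['opportunity', 'temperature', 'woman'], ['permission', 'freedom', 'community']]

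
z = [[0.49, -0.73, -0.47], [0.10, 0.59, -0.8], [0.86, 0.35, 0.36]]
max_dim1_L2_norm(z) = 1.0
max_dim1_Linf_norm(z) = 0.86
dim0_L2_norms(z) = [0.99, 1.0, 1.0]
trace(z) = 1.44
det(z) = 0.99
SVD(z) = [[-0.53, 0.76, -0.37], [0.75, 0.62, 0.22], [0.40, -0.16, -0.90]] @ diag([1.0022500725981442, 0.9949609161580905, 0.9946092535739188]) @ [[0.16, 0.97, -0.21], [0.3, -0.25, -0.92], [-0.94, 0.08, -0.33]]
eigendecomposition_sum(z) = [[0.07+0.32j, (-0.16+0.24j), (-0.36-0.05j)], [0.25+0.15j, 0.06+0.26j, (-0.25+0.21j)], [0.31-0.20j, 0.32+0.08j, 0.09+0.40j]] + [[(0.07-0.32j), -0.16-0.24j, (-0.36+0.05j)], [(0.25-0.15j), (0.06-0.26j), -0.25-0.21j], [(0.31+0.2j), 0.32-0.08j, (0.09-0.4j)]] + [[(0.35+0j), (-0.41+0j), (0.25+0j)], [(-0.4-0j), 0.47-0.00j, (-0.29-0j)], [(0.25+0j), (-0.29+0j), (0.18+0j)]]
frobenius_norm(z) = 1.73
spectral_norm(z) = 1.00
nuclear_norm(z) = 2.99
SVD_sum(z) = [[-0.08, -0.51, 0.11], [0.12, 0.73, -0.16], [0.06, 0.39, -0.08]] + [[0.23, -0.19, -0.7],[0.19, -0.15, -0.57],[-0.05, 0.04, 0.15]] + [[0.35,-0.03,0.12], [-0.21,0.02,-0.07], [0.84,-0.08,0.3]]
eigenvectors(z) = [[-0.20+0.54j, -0.20-0.54j, 0.59+0.00j], [0.23+0.46j, 0.23-0.46j, (-0.69+0j)], [(0.64+0j), 0.64-0.00j, 0.42+0.00j]]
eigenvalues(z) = [(0.22+0.97j), (0.22-0.97j), (1+0j)]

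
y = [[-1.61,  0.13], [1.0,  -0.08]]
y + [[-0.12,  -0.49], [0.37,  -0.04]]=[[-1.73, -0.36], [1.37, -0.12]]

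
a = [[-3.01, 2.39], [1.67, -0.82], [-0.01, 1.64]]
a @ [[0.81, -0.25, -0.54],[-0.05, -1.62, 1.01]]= [[-2.56, -3.12, 4.04], [1.39, 0.91, -1.73], [-0.09, -2.65, 1.66]]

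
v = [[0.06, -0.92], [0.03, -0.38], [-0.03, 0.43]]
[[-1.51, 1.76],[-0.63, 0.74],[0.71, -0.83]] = v @ [[-1.29, 1.51], [1.56, -1.82]]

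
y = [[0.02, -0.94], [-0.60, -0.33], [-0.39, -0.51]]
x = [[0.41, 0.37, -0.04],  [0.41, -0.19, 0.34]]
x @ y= [[-0.20, -0.49], [-0.01, -0.5]]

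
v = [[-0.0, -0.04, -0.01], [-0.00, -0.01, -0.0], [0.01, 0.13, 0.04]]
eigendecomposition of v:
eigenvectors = [[-0.97,0.26,0.36], [0.0,0.00,0.31], [0.26,-0.97,-0.88]]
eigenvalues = [0.0, 0.04, -0.01]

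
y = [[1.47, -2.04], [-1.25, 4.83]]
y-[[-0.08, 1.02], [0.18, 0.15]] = [[1.55,-3.06], [-1.43,4.68]]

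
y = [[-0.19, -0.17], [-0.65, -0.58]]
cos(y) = [[0.93, -0.06], [-0.24, 0.79]]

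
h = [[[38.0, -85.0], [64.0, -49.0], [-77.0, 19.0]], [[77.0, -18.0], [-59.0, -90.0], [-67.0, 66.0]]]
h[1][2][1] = 66.0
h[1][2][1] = 66.0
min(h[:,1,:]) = -90.0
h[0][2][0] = -77.0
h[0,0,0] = 38.0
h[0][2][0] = -77.0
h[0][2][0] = -77.0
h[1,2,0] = -67.0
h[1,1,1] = -90.0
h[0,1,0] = 64.0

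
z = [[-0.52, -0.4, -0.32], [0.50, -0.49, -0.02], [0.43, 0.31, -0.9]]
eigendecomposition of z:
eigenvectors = [[(0.66+0j),0.66-0.00j,0.33+0.00j], [-0.01-0.57j,-0.01+0.57j,(-0.39+0j)], [(0.01-0.48j),(0.01+0.48j),0.86+0.00j]]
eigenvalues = [(-0.52+0.58j), (-0.52-0.58j), (-0.87+0j)]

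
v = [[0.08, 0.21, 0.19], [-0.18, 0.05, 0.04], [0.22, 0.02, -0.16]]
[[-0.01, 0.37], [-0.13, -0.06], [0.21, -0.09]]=v@[[0.67, 0.72], [0.04, 0.06], [-0.36, 1.59]]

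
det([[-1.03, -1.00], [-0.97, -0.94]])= -0.002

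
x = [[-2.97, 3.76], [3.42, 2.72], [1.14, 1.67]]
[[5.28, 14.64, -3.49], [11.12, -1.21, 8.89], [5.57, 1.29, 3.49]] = x @ [[1.31, -2.12, 2.05],[2.44, 2.22, 0.69]]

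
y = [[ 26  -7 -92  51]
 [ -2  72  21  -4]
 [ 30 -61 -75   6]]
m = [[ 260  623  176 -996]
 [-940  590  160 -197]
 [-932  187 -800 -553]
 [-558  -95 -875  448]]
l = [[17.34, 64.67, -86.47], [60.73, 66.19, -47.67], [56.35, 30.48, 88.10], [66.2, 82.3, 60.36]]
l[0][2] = -86.47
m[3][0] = -558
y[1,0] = -2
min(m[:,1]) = -95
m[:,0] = [260, -940, -932, -558]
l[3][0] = 66.2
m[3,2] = -875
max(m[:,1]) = 623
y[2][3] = 6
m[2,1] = 187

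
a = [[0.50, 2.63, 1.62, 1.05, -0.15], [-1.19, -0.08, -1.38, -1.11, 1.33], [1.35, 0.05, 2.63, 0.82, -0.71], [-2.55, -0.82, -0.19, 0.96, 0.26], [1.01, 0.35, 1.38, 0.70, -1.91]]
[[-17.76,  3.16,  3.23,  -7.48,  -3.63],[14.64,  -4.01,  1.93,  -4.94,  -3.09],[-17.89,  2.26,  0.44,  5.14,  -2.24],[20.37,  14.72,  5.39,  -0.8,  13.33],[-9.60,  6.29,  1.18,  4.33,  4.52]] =a @ [[-9.45, -5.39, -3.94, 1.50, -3.89], [-2.35, -0.07, 1.38, -3.83, -1.56], [-1.11, 1.81, 2.59, 0.72, -0.96], [-5.26, 2.39, -2.73, 0.43, 3.18], [-3.13, -3.97, -1.58, -1.50, -4.24]]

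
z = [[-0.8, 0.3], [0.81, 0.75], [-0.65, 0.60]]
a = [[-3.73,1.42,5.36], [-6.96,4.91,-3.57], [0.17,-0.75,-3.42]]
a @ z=[[0.65, 3.16], [11.87, -0.55], [1.48, -2.56]]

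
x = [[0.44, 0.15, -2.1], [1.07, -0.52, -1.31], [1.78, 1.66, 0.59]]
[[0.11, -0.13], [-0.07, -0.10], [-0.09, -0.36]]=x@ [[-0.11, -0.11], [0.09, -0.11], [-0.07, 0.03]]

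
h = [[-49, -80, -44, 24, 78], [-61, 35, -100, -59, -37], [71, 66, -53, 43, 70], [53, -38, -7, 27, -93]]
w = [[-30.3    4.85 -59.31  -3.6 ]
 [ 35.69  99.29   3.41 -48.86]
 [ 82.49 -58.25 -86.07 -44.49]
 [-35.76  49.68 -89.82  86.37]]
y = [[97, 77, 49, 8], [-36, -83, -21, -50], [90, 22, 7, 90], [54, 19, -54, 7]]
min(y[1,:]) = -83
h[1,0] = -61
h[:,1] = [-80, 35, 66, -38]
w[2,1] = -58.25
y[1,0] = -36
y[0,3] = 8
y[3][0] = 54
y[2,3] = 90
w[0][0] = -30.3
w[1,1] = 99.29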